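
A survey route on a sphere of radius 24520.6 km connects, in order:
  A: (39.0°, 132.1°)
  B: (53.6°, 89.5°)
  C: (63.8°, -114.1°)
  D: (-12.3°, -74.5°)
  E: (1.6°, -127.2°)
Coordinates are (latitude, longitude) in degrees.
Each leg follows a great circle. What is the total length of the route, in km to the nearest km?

Leg A→B: central angle 0.5624 rad, distance 13789.2 km.
Leg B→C: central angle 1.0677 rad, distance 26181.4 km.
Leg C→D: central angle 1.4291 rad, distance 35042.1 km.
Leg D→E: central angle 0.9448 rad, distance 23167.2 km.
Total: 13789.2 + 26181.4 + 35042.1 + 23167.2 ≈ 98180 km.

98180 km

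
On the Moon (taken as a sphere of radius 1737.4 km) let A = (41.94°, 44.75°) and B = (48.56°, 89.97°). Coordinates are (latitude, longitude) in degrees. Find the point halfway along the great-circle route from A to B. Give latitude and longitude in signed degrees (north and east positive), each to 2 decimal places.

The central angle between A and B is δ = 0.5590 rad.
With f = 0.5, the slerp weights are sin((1−f)δ)/sin δ = 0.5202 and sin(fδ)/sin δ = 0.5202.
Weighted sum of the unit vectors: (0.5202)·(0.5283,0.5237,0.6684) + (0.5202)·(0.0003,0.6618,0.7496) = (0.2750, 0.6167, 0.7376).
Converting back: φ = atan2(z, √(x²+y²)) = 47.53°, λ = atan2(y, x) = 65.97°.

47.53°, 65.97°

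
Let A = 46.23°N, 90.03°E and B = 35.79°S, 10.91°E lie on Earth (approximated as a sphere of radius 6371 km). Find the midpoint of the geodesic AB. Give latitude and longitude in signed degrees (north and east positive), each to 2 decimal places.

Central angle δ = 1.8927 rad. Interpolating on the sphere with fraction f = 0.5:
P = [sin((1−f)δ)·A + sin(fδ)·B] / sin δ = 0.8552·A + 0.8552·B in Cartesian coordinates,
giving P = (0.6809, 0.7229, 0.1174), i.e. latitude 6.74°, longitude 46.72°.

6.74°, 46.72°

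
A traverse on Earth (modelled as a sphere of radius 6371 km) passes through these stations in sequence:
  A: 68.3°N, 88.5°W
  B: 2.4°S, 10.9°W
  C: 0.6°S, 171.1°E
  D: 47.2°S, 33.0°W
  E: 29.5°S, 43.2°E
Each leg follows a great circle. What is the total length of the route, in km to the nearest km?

Leg A→B: central angle 1.5304 rad, distance 9750.0 km.
Leg B→C: central angle 3.0787 rad, distance 19614.2 km.
Leg C→D: central angle 2.2300 rad, distance 14207.4 km.
Leg D→E: central angle 1.0445 rad, distance 6654.3 km.
Total: 9750.0 + 19614.2 + 14207.4 + 6654.3 ≈ 50226 km.

50226 km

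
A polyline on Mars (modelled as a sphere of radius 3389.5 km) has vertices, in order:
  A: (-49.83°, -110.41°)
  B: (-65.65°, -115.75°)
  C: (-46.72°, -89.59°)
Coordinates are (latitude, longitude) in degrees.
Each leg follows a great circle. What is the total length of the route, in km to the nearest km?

2341 km

Leg A→B: central angle 0.2803 rad, distance 950.1 km.
Leg B→C: central angle 0.4104 rad, distance 1391.1 km.
Total: 950.1 + 1391.1 ≈ 2341 km.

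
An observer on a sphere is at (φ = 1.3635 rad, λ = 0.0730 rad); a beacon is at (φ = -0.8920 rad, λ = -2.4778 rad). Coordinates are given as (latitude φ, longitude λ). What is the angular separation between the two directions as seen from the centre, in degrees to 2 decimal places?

Let φ₁ = 1.3635 rad, φ₂ = -0.8920 rad, and Δλ = -2.5508 rad.
cos c = sin φ₁ sin φ₂ + cos φ₁ cos φ₂ cos Δλ = (0.9786)(-0.7783) + (0.2058)(0.6279)(-0.8305) = -0.86898,
so c = arccos(-0.86898) = 2.62394 rad.
So the angular separation is 150.34°.

150.34°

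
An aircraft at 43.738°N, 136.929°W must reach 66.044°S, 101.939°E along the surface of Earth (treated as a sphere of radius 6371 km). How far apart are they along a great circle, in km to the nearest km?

15743 km

Let φ₁ = 0.7634 rad, φ₂ = -1.1527 rad, and Δλ = -2.1142 rad.
cos c = sin φ₁ sin φ₂ + cos φ₁ cos φ₂ cos Δλ = (0.6914)(-0.9139) + (0.7225)(0.4060)(-0.5170) = -0.78348,
so c = arccos(-0.78348) = 2.47104 rad.
Distance = R·c = 6371 × 2.4710 ≈ 15743 km.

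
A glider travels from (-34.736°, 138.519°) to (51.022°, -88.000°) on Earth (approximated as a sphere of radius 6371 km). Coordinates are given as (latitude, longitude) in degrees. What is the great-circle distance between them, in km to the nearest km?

With latitudes φ₁ = -34.736°, φ₂ = 51.022° and longitude difference Δλ = 133.481°:
cos c = sin φ₁ sin φ₂ + cos φ₁ cos φ₂ cos Δλ = (-0.5698)(0.7774) + (0.8218)(0.6290)(-0.6881) = -0.79865,
so c = arccos(-0.79865) = 2.49585 rad.
Distance = R·c = 6371 × 2.4959 ≈ 15901 km.

15901 km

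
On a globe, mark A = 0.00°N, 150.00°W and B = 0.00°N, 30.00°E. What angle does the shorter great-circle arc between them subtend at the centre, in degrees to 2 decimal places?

180.00°

Let φ₁ = 0.0000 rad, φ₂ = 0.0000 rad, and Δλ = -3.1416 rad.
cos c = sin φ₁ sin φ₂ + cos φ₁ cos φ₂ cos Δλ = (0.0000)(0.0000) + (1.0000)(1.0000)(-1.0000) = -1.00000,
so c = arccos(-1.00000) = 3.14159 rad.
So the angular separation is 180.00°.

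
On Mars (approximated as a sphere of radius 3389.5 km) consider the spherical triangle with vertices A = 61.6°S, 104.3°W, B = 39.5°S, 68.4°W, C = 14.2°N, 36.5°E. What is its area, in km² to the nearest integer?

9238570 km²

Side lengths (central angles): a = 1.9266, b = 2.1811, c = 0.5417 rad; semiperimeter s = 2.3247.
By l'Huilier's theorem, tan(E/4) = √[tan(s/2) tan((s−a)/2) tan((s−b)/2) tan((s−c)/2)], giving spherical excess E = 0.8041 rad.
Area = E·R² = 0.8041 × (3389.5)² ≈ 9238570 km².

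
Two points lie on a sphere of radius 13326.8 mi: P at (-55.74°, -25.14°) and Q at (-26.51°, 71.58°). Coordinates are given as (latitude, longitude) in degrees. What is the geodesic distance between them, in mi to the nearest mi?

16734 mi

In radians: φ₁ = -0.9728, φ₂ = -0.4627, Δλ = 96.720° = 1.6881 rad.
Haversine: a = sin²(Δφ/2) + cos φ₁ cos φ₂ sin²(Δλ/2) = 0.0637 + (0.5629)(0.8949)(0.5585) = 0.34502.
Central angle c = 2·arcsin(√a) = 1.25565 rad.
Distance = R·c = 13326.8 × 1.2556 ≈ 16734 mi.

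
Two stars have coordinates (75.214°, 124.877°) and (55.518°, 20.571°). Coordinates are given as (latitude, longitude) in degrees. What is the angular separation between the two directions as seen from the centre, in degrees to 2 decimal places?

40.42°

With latitudes φ₁ = 75.214°, φ₂ = 55.518° and longitude difference Δλ = -104.306°:
cos c = sin φ₁ sin φ₂ + cos φ₁ cos φ₂ cos Δλ = (0.9669)(0.8243) + (0.2552)(0.5661)(-0.2471) = 0.76131,
so c = arccos(0.76131) = 0.70547 rad.
So the angular separation is 40.42°.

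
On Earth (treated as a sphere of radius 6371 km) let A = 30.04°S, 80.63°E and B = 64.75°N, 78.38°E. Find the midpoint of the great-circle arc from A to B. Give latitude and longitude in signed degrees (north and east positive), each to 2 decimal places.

17.36°, 79.89°

The central angle between A and B is δ = 1.6547 rad.
With f = 0.5, the slerp weights are sin((1−f)δ)/sin δ = 0.7387 and sin(fδ)/sin δ = 0.7387.
Weighted sum of the unit vectors: (0.7387)·(0.1409,0.8541,-0.5006) + (0.7387)·(0.0859,0.4178,0.9045) = (0.1676, 0.9396, 0.2983).
Converting back: φ = atan2(z, √(x²+y²)) = 17.36°, λ = atan2(y, x) = 79.89°.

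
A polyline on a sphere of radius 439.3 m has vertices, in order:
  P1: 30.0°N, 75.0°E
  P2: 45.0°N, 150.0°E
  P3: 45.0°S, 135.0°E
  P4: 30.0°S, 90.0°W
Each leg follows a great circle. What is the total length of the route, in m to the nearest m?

1876 m

Leg P1→P2: central angle 1.0332 rad, distance 453.9 m.
Leg P2→P3: central angle 1.5878 rad, distance 697.5 m.
Leg P3→P4: central angle 1.6503 rad, distance 725.0 m.
Total: 453.9 + 697.5 + 725.0 ≈ 1876 m.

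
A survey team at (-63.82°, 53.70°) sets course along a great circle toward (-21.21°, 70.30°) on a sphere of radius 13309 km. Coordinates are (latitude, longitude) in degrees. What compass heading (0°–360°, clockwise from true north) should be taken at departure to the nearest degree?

Δλ = 16.600° = 0.2897 rad.
y = sin Δλ · cos φ₂ = (0.2857)(0.9323) = 0.2663
x = cos φ₁ sin φ₂ − sin φ₁ cos φ₂ cos Δλ = (0.4412)(-0.3618) − (-0.8974)(0.9323)(0.9583) = 0.6421
θ = atan2(y, x) = 22.53°, so the bearing is 23°.

23°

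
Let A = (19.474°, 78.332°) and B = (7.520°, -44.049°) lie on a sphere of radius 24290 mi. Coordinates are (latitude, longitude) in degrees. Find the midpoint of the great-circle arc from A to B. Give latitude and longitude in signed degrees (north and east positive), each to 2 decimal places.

Central angle δ = 2.0453 rad. Interpolating on the sphere with fraction f = 0.5:
P = [sin((1−f)δ)·A + sin(fδ)·B] / sin δ = 0.9595·A + 0.9595·B in Cartesian coordinates,
giving P = (0.8667, 0.2245, 0.4455), i.e. latitude 26.45°, longitude 14.53°.

26.45°, 14.53°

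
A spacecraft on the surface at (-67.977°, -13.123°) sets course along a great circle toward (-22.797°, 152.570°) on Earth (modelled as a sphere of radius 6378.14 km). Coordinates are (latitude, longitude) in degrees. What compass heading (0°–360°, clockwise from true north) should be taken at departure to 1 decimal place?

Δλ = 165.693° = 2.8919 rad.
y = sin Δλ · cos φ₂ = (0.2471)(0.9219) = 0.2278
x = cos φ₁ sin φ₂ − sin φ₁ cos φ₂ cos Δλ = (0.3750)(-0.3875) − (-0.9270)(0.9219)(-0.9690) = -0.9734
θ = atan2(y, x) = 166.83°, so the bearing is 166.8°.

166.8°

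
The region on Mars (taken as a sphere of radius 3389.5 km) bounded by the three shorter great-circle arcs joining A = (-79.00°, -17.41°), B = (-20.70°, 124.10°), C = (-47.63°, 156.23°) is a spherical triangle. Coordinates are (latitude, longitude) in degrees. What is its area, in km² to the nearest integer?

Side lengths (central angles): a = 0.6518, b = 0.9305, c = 1.3620 rad; semiperimeter s = 1.4721.
By l'Huilier's theorem, tan(E/4) = √[tan(s/2) tan((s−a)/2) tan((s−b)/2) tan((s−c)/2)], giving spherical excess E = 0.3100 rad.
Area = E·R² = 0.3100 × (3389.5)² ≈ 3561004 km².

3561004 km²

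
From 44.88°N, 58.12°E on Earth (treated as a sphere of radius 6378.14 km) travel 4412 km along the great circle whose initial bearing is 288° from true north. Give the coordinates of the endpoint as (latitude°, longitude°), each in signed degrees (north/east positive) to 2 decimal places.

Angular distance δ = d/R = 4412/6378.14 = 0.69174 rad; initial bearing θ = 5.0265 rad.
sin φ₂ = sin φ₁ cos δ + cos φ₁ sin δ cos θ = (0.7056)(0.7701) + (0.7086)(0.6379)(0.3090) = 0.6831, so φ₂ = 43.09°.
Δλ = atan2(sin θ sin δ cos φ₁, cos δ − sin φ₁ sin φ₂) = atan2(-0.4299, 0.2881) = -56.167°.
λ₂ = 58.120° − 56.167° = 1.95°.

43.09°, 1.95°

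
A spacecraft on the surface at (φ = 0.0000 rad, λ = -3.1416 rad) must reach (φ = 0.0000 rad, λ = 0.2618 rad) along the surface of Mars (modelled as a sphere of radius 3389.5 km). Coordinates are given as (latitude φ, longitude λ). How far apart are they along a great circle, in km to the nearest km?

9761 km

With latitudes φ₁ = 0.000°, φ₂ = 0.000° and longitude difference Δλ = -165.000°:
cos c = sin φ₁ sin φ₂ + cos φ₁ cos φ₂ cos Δλ = (0.0000)(0.0000) + (1.0000)(1.0000)(-0.9659) = -0.96592,
so c = arccos(-0.96592) = 2.87979 rad.
Distance = R·c = 3389.5 × 2.8798 ≈ 9761 km.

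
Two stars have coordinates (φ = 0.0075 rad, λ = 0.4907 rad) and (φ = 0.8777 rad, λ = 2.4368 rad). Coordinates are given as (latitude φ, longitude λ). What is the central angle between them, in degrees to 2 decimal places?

103.20°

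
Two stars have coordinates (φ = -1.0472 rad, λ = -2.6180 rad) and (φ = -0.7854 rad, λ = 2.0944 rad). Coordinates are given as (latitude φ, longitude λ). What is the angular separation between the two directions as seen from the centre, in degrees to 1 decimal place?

52.2°

With latitudes φ₁ = -60.000°, φ₂ = -45.000° and longitude difference Δλ = -89.999°:
Haversine: a = sin²(Δφ/2) + cos φ₁ cos φ₂ sin²(Δλ/2) = 0.0170 + (0.5000)(0.7071)(0.5000) = 0.19381.
Central angle c = 2·arcsin(√a) = 0.91173 rad.
So the angular separation is 52.2°.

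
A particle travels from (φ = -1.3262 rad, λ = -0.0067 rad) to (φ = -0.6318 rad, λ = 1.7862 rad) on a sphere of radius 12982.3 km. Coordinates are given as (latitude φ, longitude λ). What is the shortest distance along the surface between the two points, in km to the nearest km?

Let φ₁ = -1.3262 rad, φ₂ = -0.6318 rad, and Δλ = 1.7929 rad.
Haversine: a = sin²(Δφ/2) + cos φ₁ cos φ₂ sin²(Δλ/2) = 0.1158 + (0.2422)(0.8070)(0.6101) = 0.23501.
Central angle c = 2·arcsin(√a) = 1.01223 rad.
Distance = R·c = 12982.3 × 1.0122 ≈ 13141 km.

13141 km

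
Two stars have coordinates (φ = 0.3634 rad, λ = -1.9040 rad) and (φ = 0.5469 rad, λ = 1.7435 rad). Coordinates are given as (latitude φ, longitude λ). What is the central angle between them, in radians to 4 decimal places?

In radians: φ₁ = 0.3634, φ₂ = 0.5469, Δλ = -151.014° = -2.6357 rad.
Haversine: a = sin²(Δφ/2) + cos φ₁ cos φ₂ sin²(Δλ/2) = 0.0084 + (0.9347)(0.8541)(0.9374) = 0.75675.
Central angle c = 2·arcsin(√a) = 2.11006 rad.
So the angular separation is 2.1101 rad.

2.1101 rad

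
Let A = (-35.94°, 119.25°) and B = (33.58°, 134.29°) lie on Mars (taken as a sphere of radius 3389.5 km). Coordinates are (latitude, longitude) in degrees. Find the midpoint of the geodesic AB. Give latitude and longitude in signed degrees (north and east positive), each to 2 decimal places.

Central angle δ = 1.2379 rad. Interpolating on the sphere with fraction f = 0.5:
P = [sin((1−f)δ)·A + sin(fδ)·B] / sin δ = 0.6139·A + 0.6139·B in Cartesian coordinates,
giving P = (-0.6000, 0.7997, -0.0208), i.e. latitude -1.19°, longitude 126.88°.

-1.19°, 126.88°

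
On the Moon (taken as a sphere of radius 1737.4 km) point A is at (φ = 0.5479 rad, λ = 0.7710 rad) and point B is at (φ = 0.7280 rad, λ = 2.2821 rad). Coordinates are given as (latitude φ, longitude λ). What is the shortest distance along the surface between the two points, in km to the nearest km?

With latitudes φ₁ = 31.392°, φ₂ = 41.711° and longitude difference Δλ = 86.580°:
Haversine: a = sin²(Δφ/2) + cos φ₁ cos φ₂ sin²(Δλ/2) = 0.0081 + (0.8536)(0.7465)(0.4702) = 0.30769.
Central angle c = 2·arcsin(√a) = 1.17601 rad.
Distance = R·c = 1737.4 × 1.1760 ≈ 2043 km.

2043 km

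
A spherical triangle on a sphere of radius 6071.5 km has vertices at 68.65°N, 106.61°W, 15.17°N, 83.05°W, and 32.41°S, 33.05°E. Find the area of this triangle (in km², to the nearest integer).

Side lengths (central angles): a = 2.0929, b = 2.3942, c = 0.9694 rad; semiperimeter s = 2.7283.
By l'Huilier's theorem, tan(E/4) = √[tan(s/2) tan((s−a)/2) tan((s−b)/2) tan((s−c)/2)], giving spherical excess E = 2.0578 rad.
Area = E·R² = 2.0578 × (6071.5)² ≈ 75856140 km².

75856140 km²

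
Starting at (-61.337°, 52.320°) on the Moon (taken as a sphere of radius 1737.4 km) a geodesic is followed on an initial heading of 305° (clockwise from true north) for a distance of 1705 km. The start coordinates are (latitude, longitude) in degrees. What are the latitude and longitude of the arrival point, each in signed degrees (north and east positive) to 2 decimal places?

Angular distance δ = d/R = 1705/1737.4 = 0.98135 rad; initial bearing θ = 5.3233 rad.
sin φ₂ = sin φ₁ cos δ + cos φ₁ sin δ cos θ = (-0.8775)(0.5559) + (0.4797)(0.8312)(0.5736) = -0.2591, so φ₂ = -15.02°.
Δλ = atan2(sin θ sin δ cos φ₁, cos δ − sin φ₁ sin φ₂) = atan2(-0.3266, 0.3286) = -44.829°.
λ₂ = 52.320° − 44.829° = 7.49°.

-15.02°, 7.49°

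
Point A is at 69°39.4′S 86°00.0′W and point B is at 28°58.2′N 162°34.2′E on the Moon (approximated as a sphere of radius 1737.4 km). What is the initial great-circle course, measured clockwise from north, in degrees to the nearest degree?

Δλ = -111.430° = -1.9448 rad.
y = sin Δλ · cos φ₂ = (-0.9309)(0.8749) = -0.8144
x = cos φ₁ sin φ₂ − sin φ₁ cos φ₂ cos Δλ = (0.3476)(0.4844) − (-0.9376)(0.8749)(-0.3654) = -0.1313
θ = atan2(y, x) = -99.16°; adding 360° gives 261°.

261°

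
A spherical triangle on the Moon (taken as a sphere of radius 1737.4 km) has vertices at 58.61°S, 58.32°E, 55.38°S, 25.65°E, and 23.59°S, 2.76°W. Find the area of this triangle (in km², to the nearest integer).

Side lengths (central angles): a = 0.6644, b = 0.9613, c = 0.3124 rad; semiperimeter s = 0.9691.
By l'Huilier's theorem, tan(E/4) = √[tan(s/2) tan((s−a)/2) tan((s−b)/2) tan((s−c)/2)], giving spherical excess E = 0.0413 rad.
Area = E·R² = 0.0413 × (1737.4)² ≈ 124770 km².

124770 km²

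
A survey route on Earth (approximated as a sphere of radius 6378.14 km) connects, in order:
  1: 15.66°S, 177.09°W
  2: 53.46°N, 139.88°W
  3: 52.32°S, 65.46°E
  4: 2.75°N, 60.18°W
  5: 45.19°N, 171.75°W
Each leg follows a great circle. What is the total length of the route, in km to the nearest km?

50879 km

Leg 1→2: central angle 1.3287 rad, distance 8474.9 km.
Leg 2→3: central angle 2.8754 rad, distance 18339.9 km.
Leg 3→4: central angle 1.9755 rad, distance 12599.9 km.
Leg 4→5: central angle 1.7975 rad, distance 11464.7 km.
Total: 8474.9 + 18339.9 + 12599.9 + 11464.7 ≈ 50879 km.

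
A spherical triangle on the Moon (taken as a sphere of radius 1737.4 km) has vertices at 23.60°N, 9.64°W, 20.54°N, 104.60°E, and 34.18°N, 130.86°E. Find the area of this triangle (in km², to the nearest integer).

1808212 km²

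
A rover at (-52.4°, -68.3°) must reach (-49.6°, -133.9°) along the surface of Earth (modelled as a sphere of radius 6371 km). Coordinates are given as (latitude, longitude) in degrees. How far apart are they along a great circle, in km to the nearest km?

In radians: φ₁ = -0.9146, φ₂ = -0.8657, Δλ = -65.600° = -1.1449 rad.
Haversine: a = sin²(Δφ/2) + cos φ₁ cos φ₂ sin²(Δλ/2) = 0.0006 + (0.6101)(0.6481)(0.2934) = 0.11664.
Central angle c = 2·arcsin(√a) = 0.69708 rad.
Distance = R·c = 6371 × 0.6971 ≈ 4441 km.

4441 km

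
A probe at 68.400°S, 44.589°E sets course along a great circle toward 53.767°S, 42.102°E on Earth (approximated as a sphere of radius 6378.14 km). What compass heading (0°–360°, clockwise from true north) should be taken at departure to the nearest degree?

Δλ = -2.487° = -0.0434 rad.
y = sin Δλ · cos φ₂ = (-0.0434)(0.5911) = -0.0256
x = cos φ₁ sin φ₂ − sin φ₁ cos φ₂ cos Δλ = (0.3681)(-0.8066) − (-0.9298)(0.5911)(0.9991) = 0.2521
θ = atan2(y, x) = -5.81°; adding 360° gives 354°.

354°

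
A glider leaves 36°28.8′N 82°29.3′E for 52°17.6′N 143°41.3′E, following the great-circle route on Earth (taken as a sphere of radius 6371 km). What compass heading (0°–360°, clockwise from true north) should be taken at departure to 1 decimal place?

Δλ = 61.200° = 1.0681 rad.
y = sin Δλ · cos φ₂ = (0.8763)(0.6116) = 0.5360
x = cos φ₁ sin φ₂ − sin φ₁ cos φ₂ cos Δλ = (0.8041)(0.7912) − (0.5945)(0.6116)(0.4818) = 0.4610
θ = atan2(y, x) = 49.30°, so the bearing is 49.3°.

49.3°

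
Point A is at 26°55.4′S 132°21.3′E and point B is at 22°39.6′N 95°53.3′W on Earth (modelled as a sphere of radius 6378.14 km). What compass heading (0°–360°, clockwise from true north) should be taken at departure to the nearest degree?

85°

Δλ = 131.757° = 2.2996 rad.
y = sin Δλ · cos φ₂ = (0.7460)(0.9228) = 0.6884
x = cos φ₁ sin φ₂ − sin φ₁ cos φ₂ cos Δλ = (0.8916)(0.3853) − (-0.4528)(0.9228)(-0.6660) = 0.0652
θ = atan2(y, x) = 84.59°, so the bearing is 85°.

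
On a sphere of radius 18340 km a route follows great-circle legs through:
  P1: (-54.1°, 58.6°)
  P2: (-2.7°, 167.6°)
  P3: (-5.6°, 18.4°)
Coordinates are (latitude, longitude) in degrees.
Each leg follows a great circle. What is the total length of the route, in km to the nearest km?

79035 km

Leg P1→P2: central angle 1.7239 rad, distance 31616.8 km.
Leg P2→P3: central angle 2.5855 rad, distance 47417.7 km.
Total: 31616.8 + 47417.7 ≈ 79035 km.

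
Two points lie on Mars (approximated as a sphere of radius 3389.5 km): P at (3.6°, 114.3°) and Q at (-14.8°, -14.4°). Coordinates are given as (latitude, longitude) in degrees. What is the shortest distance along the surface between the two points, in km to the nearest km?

Let φ₁ = 0.0628 rad, φ₂ = -0.2583 rad, and Δλ = -2.2462 rad.
Haversine: a = sin²(Δφ/2) + cos φ₁ cos φ₂ sin²(Δλ/2) = 0.0256 + (0.9980)(0.9668)(0.8126) = 0.80967.
Central angle c = 2·arcsin(√a) = 2.23871 rad.
Distance = R·c = 3389.5 × 2.2387 ≈ 7588 km.

7588 km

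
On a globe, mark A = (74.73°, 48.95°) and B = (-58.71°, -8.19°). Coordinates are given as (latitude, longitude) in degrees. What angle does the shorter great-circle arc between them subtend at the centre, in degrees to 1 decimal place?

138.6°

In radians: φ₁ = 1.3043, φ₂ = -1.0247, Δλ = -57.140° = -0.9973 rad.
Haversine: a = sin²(Δφ/2) + cos φ₁ cos φ₂ sin²(Δλ/2) = 0.8438 + (0.2634)(0.5194)(0.2287) = 0.87508.
Central angle c = 2·arcsin(√a) = 2.41910 rad.
So the angular separation is 138.6°.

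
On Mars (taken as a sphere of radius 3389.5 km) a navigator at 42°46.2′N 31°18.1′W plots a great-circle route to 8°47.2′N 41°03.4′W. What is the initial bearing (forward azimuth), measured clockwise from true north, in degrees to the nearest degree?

Δλ = -9.755° = -0.1703 rad.
y = sin Δλ · cos φ₂ = (-0.1694)(0.9883) = -0.1674
x = cos φ₁ sin φ₂ − sin φ₁ cos φ₂ cos Δλ = (0.7341)(0.1528) − (0.6791)(0.9883)(0.9855) = -0.5492
θ = atan2(y, x) = -163.05°; adding 360° gives 197°.

197°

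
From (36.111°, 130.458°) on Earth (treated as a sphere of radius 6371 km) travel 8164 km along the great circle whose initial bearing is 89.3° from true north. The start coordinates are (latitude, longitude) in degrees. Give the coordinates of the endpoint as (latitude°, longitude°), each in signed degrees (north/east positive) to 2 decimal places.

Angular distance δ = d/R = 8164/6371 = 1.28143 rad; initial bearing θ = 1.5586 rad.
sin φ₂ = sin φ₁ cos δ + cos φ₁ sin δ cos θ = (0.5894)(0.2853) + (0.8079)(0.9584)(0.0122) = 0.1776, so φ₂ = 10.23°.
Δλ = atan2(sin θ sin δ cos φ₁, cos δ − sin φ₁ sin φ₂) = atan2(0.7742, 0.1807) = 76.866°.
λ₂ = 130.458° + 76.866° = 207.32° → -152.68° after wrapping to (−180°, 180°].

10.23°, -152.68°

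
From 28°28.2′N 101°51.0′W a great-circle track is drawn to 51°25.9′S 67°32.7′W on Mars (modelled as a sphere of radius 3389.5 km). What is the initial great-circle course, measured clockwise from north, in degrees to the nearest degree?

Δλ = 34.305° = 0.5987 rad.
y = sin Δλ · cos φ₂ = (0.5636)(0.6234) = 0.3514
x = cos φ₁ sin φ₂ − sin φ₁ cos φ₂ cos Δλ = (0.8791)(-0.7819) − (0.4767)(0.6234)(0.8260) = -0.9328
θ = atan2(y, x) = 159.36°, so the bearing is 159°.

159°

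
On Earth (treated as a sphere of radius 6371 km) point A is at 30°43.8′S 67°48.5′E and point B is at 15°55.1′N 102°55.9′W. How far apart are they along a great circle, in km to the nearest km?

18118 km

With latitudes φ₁ = -30.730°, φ₂ = 15.918° and longitude difference Δλ = -170.740°:
cos c = sin φ₁ sin φ₂ + cos φ₁ cos φ₂ cos Δλ = (-0.5110)(0.2743) + (0.8596)(0.9617)(-0.9870) = -0.95600,
so c = arccos(-0.95600) = 2.84384 rad.
Distance = R·c = 6371 × 2.8438 ≈ 18118 km.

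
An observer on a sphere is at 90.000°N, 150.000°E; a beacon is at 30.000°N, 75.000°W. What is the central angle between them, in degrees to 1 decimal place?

In radians: φ₁ = 1.5708, φ₂ = 0.5236, Δλ = 135.000° = 2.3562 rad.
cos c = sin φ₁ sin φ₂ + cos φ₁ cos φ₂ cos Δλ = (1.0000)(0.5000) + (0.0000)(0.8660)(-0.7071) = 0.50000,
so c = arccos(0.50000) = 1.04720 rad.
So the angular separation is 60.0°.

60.0°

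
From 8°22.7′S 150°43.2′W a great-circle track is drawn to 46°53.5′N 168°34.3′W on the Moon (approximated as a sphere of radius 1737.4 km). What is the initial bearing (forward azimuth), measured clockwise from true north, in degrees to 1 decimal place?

With φ₁ = -0.1462, φ₂ = 0.8184, Δλ = -0.3116 rad, the forward-azimuth formula gives
θ = atan2( sin Δλ cos φ₂ , cos φ₁ sin φ₂ − sin φ₁ cos φ₂ cos Δλ ) = atan2(-0.2095, 0.8171) = -14.38°.
Adding 360° brings this into [0°, 360°): 345.6°.

345.6°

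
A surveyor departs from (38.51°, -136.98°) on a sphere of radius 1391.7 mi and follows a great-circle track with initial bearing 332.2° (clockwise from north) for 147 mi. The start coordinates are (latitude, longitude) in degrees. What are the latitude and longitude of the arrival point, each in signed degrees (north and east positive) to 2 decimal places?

Angular distance δ = d/R = 147/1391.7 = 0.10563 rad; initial bearing θ = 5.7980 rad.
sin φ₂ = sin φ₁ cos δ + cos φ₁ sin δ cos θ = (0.6227)(0.9944) + (0.7825)(0.1054)(0.8846) = 0.6922, so φ₂ = 43.80°.
Δλ = atan2(sin θ sin δ cos φ₁, cos δ − sin φ₁ sin φ₂) = atan2(-0.0385, 0.5635) = -3.906°.
λ₂ = -136.980° − 3.906° = -140.89°.

43.80°, -140.89°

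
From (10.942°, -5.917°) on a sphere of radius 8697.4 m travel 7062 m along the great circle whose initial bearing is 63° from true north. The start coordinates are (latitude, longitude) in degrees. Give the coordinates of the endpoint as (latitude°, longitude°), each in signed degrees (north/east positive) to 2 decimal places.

Angular distance δ = d/R = 7062/8697.4 = 0.81197 rad; initial bearing θ = 1.0996 rad.
sin φ₂ = sin φ₁ cos δ + cos φ₁ sin δ cos θ = (0.1898)(0.6881) + (0.9818)(0.7256)(0.4540) = 0.4541, so φ₂ = 27.00°.
Δλ = atan2(sin θ sin δ cos φ₁, cos δ − sin φ₁ sin φ₂) = atan2(0.6348, 0.6019) = 46.524°.
λ₂ = -5.917° + 46.524° = 40.61°.

27.00°, 40.61°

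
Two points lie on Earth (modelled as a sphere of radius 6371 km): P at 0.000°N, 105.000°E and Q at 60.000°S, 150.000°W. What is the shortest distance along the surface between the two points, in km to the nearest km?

10834 km

Let φ₁ = 0.0000 rad, φ₂ = -1.0472 rad, and Δλ = 1.8326 rad.
cos c = sin φ₁ sin φ₂ + cos φ₁ cos φ₂ cos Δλ = (0.0000)(-0.8660) + (1.0000)(0.5000)(-0.2588) = -0.12941,
so c = arccos(-0.12941) = 1.70057 rad.
Distance = R·c = 6371 × 1.7006 ≈ 10834 km.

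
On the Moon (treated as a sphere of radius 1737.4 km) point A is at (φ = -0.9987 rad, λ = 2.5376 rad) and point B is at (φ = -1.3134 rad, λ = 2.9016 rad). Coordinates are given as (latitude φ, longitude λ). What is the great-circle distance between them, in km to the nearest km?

Let φ₁ = -0.9987 rad, φ₂ = -1.3134 rad, and Δλ = 0.3640 rad.
Haversine: a = sin²(Δφ/2) + cos φ₁ cos φ₂ sin²(Δλ/2) = 0.0246 + (0.5414)(0.2546)(0.0328) = 0.02907.
Central angle c = 2·arcsin(√a) = 0.34267 rad.
Distance = R·c = 1737.4 × 0.3427 ≈ 595 km.

595 km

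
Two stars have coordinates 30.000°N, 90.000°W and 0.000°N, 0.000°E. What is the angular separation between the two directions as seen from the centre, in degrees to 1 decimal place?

With latitudes φ₁ = 30.000°, φ₂ = 0.000° and longitude difference Δλ = 90.000°:
cos c = sin φ₁ sin φ₂ + cos φ₁ cos φ₂ cos Δλ = (0.5000)(0.0000) + (0.8660)(1.0000)(0.0000) = 0.00000,
so c = arccos(0.00000) = 1.57080 rad.
So the angular separation is 90.0°.

90.0°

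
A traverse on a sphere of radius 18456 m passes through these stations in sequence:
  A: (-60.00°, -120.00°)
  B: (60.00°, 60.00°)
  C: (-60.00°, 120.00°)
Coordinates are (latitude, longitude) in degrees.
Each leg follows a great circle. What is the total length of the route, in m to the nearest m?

Leg A→B: central angle 3.1416 rad, distance 57981.2 m.
Leg B→C: central angle 2.2459 rad, distance 41450.8 m.
Total: 57981.2 + 41450.8 ≈ 99432 m.

99432 m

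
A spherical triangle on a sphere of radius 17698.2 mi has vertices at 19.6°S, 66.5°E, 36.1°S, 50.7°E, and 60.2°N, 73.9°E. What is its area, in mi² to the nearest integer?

Side lengths (central angles): a = 1.7135, b = 1.3967, c = 0.3762 rad; semiperimeter s = 1.7432.
By l'Huilier's theorem, tan(E/4) = √[tan(s/2) tan((s−a)/2) tan((s−b)/2) tan((s−c)/2)], giving spherical excess E = 0.2006 rad.
Area = E·R² = 0.2006 × (17698.2)² ≈ 62842002 mi².

62842002 mi²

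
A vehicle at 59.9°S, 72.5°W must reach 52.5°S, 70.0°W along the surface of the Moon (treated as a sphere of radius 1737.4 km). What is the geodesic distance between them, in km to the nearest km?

In radians: φ₁ = -1.0455, φ₂ = -0.9163, Δλ = 2.500° = 0.0436 rad.
cos c = sin φ₁ sin φ₂ + cos φ₁ cos φ₂ cos Δλ = (-0.8652)(-0.7934) + (0.5015)(0.6088)(0.9990) = 0.99138,
so c = arccos(0.99138) = 0.13139 rad.
Distance = R·c = 1737.4 × 0.1314 ≈ 228 km.

228 km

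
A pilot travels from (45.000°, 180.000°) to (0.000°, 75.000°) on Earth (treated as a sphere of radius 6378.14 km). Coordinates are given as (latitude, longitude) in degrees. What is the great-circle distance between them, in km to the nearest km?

11193 km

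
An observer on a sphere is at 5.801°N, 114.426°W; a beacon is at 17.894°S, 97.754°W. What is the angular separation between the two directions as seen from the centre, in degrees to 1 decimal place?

28.8°

With latitudes φ₁ = 5.801°, φ₂ = -17.894° and longitude difference Δλ = 16.672°:
cos c = sin φ₁ sin φ₂ + cos φ₁ cos φ₂ cos Δλ = (0.1011)(-0.3073) + (0.9949)(0.9516)(0.9580) = 0.87590,
so c = arccos(0.87590) = 0.50350 rad.
So the angular separation is 28.8°.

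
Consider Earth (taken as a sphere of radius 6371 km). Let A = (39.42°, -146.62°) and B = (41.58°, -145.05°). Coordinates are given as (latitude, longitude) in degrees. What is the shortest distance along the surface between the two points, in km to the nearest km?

274 km

Let φ₁ = 0.6880 rad, φ₂ = 0.7257 rad, and Δλ = 0.0274 rad.
Haversine: a = sin²(Δφ/2) + cos φ₁ cos φ₂ sin²(Δλ/2) = 0.0004 + (0.7725)(0.7480)(0.0002) = 0.00046.
Central angle c = 2·arcsin(√a) = 0.04307 rad.
Distance = R·c = 6371 × 0.0431 ≈ 274 km.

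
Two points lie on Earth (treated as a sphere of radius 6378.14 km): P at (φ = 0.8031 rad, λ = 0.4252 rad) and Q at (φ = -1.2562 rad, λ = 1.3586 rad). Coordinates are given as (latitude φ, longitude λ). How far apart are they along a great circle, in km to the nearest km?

13782 km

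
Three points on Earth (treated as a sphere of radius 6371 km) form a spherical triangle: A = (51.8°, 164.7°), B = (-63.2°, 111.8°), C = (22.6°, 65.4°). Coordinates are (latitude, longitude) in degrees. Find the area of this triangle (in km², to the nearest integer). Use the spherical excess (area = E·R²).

75177278 km²

Side lengths (central angles): a = 1.6268, b = 1.3595, c = 2.1332 rad; semiperimeter s = 2.5598.
By l'Huilier's theorem, tan(E/4) = √[tan(s/2) tan((s−a)/2) tan((s−b)/2) tan((s−c)/2)], giving spherical excess E = 1.8521 rad.
Area = E·R² = 1.8521 × (6371)² ≈ 75177278 km².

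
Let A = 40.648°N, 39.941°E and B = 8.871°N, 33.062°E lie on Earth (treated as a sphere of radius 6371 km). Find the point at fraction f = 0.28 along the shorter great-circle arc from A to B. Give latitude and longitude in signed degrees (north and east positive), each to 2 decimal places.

The central angle between A and B is δ = 0.5648 rad.
With f = 0.28, the slerp weights are sin((1−f)δ)/sin δ = 0.7390 and sin(fδ)/sin δ = 0.2942.
Weighted sum of the unit vectors: (0.7390)·(0.5817,0.4871,0.6514) + (0.2942)·(0.8281,0.5390,0.1542) = (0.6735, 0.5186, 0.5268).
Converting back: φ = atan2(z, √(x²+y²)) = 31.79°, λ = atan2(y, x) = 37.59°.

31.79°, 37.59°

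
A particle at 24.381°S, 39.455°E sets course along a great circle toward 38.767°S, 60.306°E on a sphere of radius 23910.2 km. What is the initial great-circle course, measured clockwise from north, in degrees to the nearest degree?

134°

With φ₁ = -0.4255, φ₂ = -0.6766, Δλ = 0.3639 rad, the forward-azimuth formula gives
θ = atan2( sin Δλ cos φ₂ , cos φ₁ sin φ₂ − sin φ₁ cos φ₂ cos Δλ ) = atan2(0.2775, -0.2695) = 134.16°.
So the initial bearing is 134°.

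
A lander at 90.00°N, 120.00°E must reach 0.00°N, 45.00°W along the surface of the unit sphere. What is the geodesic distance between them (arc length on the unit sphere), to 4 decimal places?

With latitudes φ₁ = 90.000°, φ₂ = 0.000° and longitude difference Δλ = -165.000°:
cos c = sin φ₁ sin φ₂ + cos φ₁ cos φ₂ cos Δλ = (1.0000)(0.0000) + (0.0000)(1.0000)(-0.9659) = 0.00000,
so c = arccos(0.00000) = 1.57080 rad.
On the unit sphere the arc length equals the central angle: 1.5708.

1.5708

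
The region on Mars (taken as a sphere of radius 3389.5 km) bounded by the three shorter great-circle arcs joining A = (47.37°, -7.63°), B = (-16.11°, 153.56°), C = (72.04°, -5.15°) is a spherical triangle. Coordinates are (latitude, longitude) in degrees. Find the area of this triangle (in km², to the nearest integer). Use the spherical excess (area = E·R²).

5066671 km²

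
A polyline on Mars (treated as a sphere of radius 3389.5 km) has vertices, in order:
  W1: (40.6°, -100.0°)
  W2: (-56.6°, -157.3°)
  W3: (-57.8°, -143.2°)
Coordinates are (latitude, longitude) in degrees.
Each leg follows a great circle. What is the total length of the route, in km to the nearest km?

6876 km

Leg W1→W2: central angle 1.8939 rad, distance 6419.3 km.
Leg W2→W3: central angle 0.1347 rad, distance 456.5 km.
Total: 6419.3 + 456.5 ≈ 6876 km.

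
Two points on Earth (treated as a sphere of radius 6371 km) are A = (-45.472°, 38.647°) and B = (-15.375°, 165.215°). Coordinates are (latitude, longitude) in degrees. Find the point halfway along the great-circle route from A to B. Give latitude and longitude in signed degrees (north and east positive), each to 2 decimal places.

The central angle between A and B is δ = 1.7863 rad.
With f = 0.5, the slerp weights are sin((1−f)δ)/sin δ = 0.7975 and sin(fδ)/sin δ = 0.7975.
Weighted sum of the unit vectors: (0.7975)·(0.5477,0.4379,-0.7129) + (0.7975)·(-0.9323,0.2461,-0.2651) = (-0.3067, 0.5455, -0.7800).
Converting back: φ = atan2(z, √(x²+y²)) = -51.26°, λ = atan2(y, x) = 119.35°.

-51.26°, 119.35°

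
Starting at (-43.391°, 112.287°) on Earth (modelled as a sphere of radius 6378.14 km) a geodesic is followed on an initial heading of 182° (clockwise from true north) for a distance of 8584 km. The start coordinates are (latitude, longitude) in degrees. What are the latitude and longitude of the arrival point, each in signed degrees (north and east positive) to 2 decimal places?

Angular distance δ = d/R = 8584/6378.14 = 1.34585 rad; initial bearing θ = 3.1765 rad.
sin φ₂ = sin φ₁ cos δ + cos φ₁ sin δ cos θ = (-0.6870)(0.2231) + (0.7267)(0.9748)(-0.9994) = -0.8612, so φ₂ = -59.45°.
Δλ = atan2(sin θ sin δ cos φ₁, cos δ − sin φ₁ sin φ₂) = atan2(-0.0247, -0.3685) = -176.162°.
λ₂ = 112.287° − 176.162° = -63.88°.

-59.45°, -63.88°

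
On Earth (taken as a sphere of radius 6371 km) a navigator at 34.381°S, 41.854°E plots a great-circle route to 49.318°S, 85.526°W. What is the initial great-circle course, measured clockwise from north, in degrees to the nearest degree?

With φ₁ = -0.6001, φ₂ = -0.8608, Δλ = -2.2232 rad, the forward-azimuth formula gives
θ = atan2( sin Δλ cos φ₂ , cos φ₁ sin φ₂ − sin φ₁ cos φ₂ cos Δλ ) = atan2(-0.5180, -0.8493) = -148.62°.
Adding 360° brings this into [0°, 360°): 211°.

211°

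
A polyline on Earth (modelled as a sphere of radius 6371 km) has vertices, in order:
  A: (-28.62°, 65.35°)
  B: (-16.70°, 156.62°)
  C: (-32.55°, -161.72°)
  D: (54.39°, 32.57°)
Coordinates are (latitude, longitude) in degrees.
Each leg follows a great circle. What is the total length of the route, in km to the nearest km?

31115 km

Leg A→B: central angle 1.4515 rad, distance 9247.5 km.
Leg B→C: central angle 0.7109 rad, distance 4528.9 km.
Leg C→D: central angle 2.7215 rad, distance 17338.5 km.
Total: 9247.5 + 4528.9 + 17338.5 ≈ 31115 km.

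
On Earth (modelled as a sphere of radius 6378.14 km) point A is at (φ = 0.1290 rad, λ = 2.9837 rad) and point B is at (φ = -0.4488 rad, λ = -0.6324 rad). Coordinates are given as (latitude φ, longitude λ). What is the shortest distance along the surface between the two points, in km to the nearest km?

In radians: φ₁ = 0.1290, φ₂ = -0.4488, Δλ = 152.813° = 2.6671 rad.
Haversine: a = sin²(Δφ/2) + cos φ₁ cos φ₂ sin²(Δλ/2) = 0.0812 + (0.9917)(0.9010)(0.9448) = 0.92529.
Central angle c = 2·arcsin(√a) = 2.58789 rad.
Distance = R·c = 6378.14 × 2.5879 ≈ 16506 km.

16506 km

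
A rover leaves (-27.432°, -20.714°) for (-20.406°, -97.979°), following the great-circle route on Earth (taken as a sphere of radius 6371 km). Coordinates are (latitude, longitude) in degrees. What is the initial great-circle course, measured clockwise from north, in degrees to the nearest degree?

257°

With φ₁ = -0.4788, φ₂ = -0.3562, Δλ = -1.3485 rad, the forward-azimuth formula gives
θ = atan2( sin Δλ cos φ₂ , cos φ₁ sin φ₂ − sin φ₁ cos φ₂ cos Δλ ) = atan2(-0.9142, -0.2143) = -103.19°.
Adding 360° brings this into [0°, 360°): 257°.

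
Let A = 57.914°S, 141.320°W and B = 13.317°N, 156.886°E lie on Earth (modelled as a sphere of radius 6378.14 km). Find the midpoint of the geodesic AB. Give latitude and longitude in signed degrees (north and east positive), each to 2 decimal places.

-25.21°, 177.81°

Central angle δ = 1.5216 rad. Interpolating on the sphere with fraction f = 0.5:
P = [sin((1−f)δ)·A + sin(fδ)·B] / sin δ = 0.6903·A + 0.6903·B in Cartesian coordinates,
giving P = (-0.9041, 0.0345, -0.4259), i.e. latitude -25.21°, longitude 177.81°.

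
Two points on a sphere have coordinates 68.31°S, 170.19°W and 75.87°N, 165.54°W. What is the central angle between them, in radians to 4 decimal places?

2.5169 rad

Let φ₁ = -1.1922 rad, φ₂ = 1.3242 rad, and Δλ = 0.0812 rad.
Haversine: a = sin²(Δφ/2) + cos φ₁ cos φ₂ sin²(Δλ/2) = 0.9054 + (0.3696)(0.2441)(0.0016) = 0.90558.
Central angle c = 2·arcsin(√a) = 2.51692 rad.
So the angular separation is 2.5169 rad.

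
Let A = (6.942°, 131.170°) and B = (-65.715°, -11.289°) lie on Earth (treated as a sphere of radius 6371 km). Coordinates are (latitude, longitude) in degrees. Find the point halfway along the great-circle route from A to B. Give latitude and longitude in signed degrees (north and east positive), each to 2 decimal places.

-47.99°, 110.57°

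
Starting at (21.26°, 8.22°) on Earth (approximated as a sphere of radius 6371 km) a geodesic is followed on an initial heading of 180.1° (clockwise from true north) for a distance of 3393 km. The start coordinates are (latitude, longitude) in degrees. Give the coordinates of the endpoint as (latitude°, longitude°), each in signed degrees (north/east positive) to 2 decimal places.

-9.25°, 8.17°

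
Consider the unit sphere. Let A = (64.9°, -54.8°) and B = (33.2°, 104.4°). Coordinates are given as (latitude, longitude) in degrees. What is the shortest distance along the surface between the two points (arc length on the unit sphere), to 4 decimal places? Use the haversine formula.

1.4060

With latitudes φ₁ = 64.900°, φ₂ = 33.200° and longitude difference Δλ = 159.200°:
Haversine: a = sin²(Δφ/2) + cos φ₁ cos φ₂ sin²(Δλ/2) = 0.0746 + (0.4242)(0.8368)(0.9674) = 0.41798.
Central angle c = 2·arcsin(√a) = 1.40602 rad.
On the unit sphere the arc length equals the central angle: 1.4060.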